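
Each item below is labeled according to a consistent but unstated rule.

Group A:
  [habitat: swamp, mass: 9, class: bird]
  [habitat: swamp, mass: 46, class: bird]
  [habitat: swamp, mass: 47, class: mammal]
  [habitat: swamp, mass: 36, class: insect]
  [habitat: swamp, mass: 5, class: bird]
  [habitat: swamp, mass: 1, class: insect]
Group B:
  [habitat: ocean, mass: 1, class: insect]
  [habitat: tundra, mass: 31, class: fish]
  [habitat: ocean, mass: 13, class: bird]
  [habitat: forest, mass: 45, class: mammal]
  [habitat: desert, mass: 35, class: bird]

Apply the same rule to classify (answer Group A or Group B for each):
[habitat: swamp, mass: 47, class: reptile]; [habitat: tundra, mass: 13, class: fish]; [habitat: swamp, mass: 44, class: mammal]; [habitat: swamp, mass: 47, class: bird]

All 'Group A' examples share one property — habitat is swamp — and every 'Group B' example lacks it.
[habitat: swamp, mass: 47, class: reptile] → habitat is swamp → Group A. [habitat: tundra, mass: 13, class: fish] → habitat is tundra → Group B. [habitat: swamp, mass: 44, class: mammal] → habitat is swamp → Group A. [habitat: swamp, mass: 47, class: bird] → habitat is swamp → Group A.

Group A, Group B, Group A, Group A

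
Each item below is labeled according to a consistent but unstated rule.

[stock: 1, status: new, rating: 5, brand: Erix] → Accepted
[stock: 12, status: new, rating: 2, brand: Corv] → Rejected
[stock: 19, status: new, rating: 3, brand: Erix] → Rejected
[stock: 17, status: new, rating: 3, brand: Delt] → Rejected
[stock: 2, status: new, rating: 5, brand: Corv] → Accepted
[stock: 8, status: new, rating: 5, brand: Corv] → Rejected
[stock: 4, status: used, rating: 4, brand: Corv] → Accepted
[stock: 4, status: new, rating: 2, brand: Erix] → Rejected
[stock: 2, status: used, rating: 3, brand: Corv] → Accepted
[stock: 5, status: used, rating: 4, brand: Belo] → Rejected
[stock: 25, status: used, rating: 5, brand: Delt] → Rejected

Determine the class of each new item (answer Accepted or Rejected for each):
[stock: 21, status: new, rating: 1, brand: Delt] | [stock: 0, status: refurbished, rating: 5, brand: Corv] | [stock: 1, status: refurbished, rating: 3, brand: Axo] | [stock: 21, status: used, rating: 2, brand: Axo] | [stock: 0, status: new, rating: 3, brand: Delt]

Rejected, Accepted, Accepted, Rejected, Accepted

The pattern is that an item is 'Accepted' exactly when: stock ≤ 4 AND rating ≥ 3.
[stock: 21, status: new, rating: 1, brand: Delt]: Rejected (stock = 21, rating = 1). [stock: 0, status: refurbished, rating: 5, brand: Corv]: Accepted (stock = 0, rating = 5). [stock: 1, status: refurbished, rating: 3, brand: Axo]: Accepted (stock = 1, rating = 3). [stock: 21, status: used, rating: 2, brand: Axo]: Rejected (stock = 21, rating = 2). [stock: 0, status: new, rating: 3, brand: Delt]: Accepted (stock = 0, rating = 3).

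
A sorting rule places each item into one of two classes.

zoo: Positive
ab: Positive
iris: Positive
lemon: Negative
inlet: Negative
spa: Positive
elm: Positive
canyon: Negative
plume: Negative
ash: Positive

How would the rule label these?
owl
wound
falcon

Positive, Negative, Negative

A rule that fits every label: length ≤ 4 — true of each 'Positive' example, false of each 'Negative' one.
owl: Positive (length 3). wound: Negative (length 5). falcon: Negative (length 6).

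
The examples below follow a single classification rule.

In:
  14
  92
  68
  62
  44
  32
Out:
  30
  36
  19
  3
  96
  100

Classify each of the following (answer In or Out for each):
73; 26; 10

All 'In' examples share one property — ≡ 2 (mod 3) — and every 'Out' example lacks it.
73: Out (73 mod 3 = 1). 26: In (26 mod 3 = 2). 10: Out (10 mod 3 = 1).

Out, In, Out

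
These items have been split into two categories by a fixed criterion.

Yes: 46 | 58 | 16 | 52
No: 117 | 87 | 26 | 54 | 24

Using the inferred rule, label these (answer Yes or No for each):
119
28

No, Yes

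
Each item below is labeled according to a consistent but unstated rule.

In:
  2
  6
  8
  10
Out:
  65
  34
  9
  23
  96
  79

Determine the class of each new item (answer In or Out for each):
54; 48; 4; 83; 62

The common property of the 'In' items is: even AND at most 10. No 'Out' item has it.
54: Out (54 is even, 54 > 10).
48: Out (48 is even, 48 > 10).
4: In (4 is even, 4 ≤ 10).
83: Out (83 is odd, 83 > 10).
62: Out (62 is even, 62 > 10).

Out, Out, In, Out, Out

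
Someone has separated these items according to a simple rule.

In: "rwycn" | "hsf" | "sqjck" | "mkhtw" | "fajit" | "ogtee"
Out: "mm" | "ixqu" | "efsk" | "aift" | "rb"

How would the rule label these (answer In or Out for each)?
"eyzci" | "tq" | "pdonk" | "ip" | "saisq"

In, Out, In, Out, In

A rule that fits every label: odd length — true of each 'In' example, false of each 'Out' one.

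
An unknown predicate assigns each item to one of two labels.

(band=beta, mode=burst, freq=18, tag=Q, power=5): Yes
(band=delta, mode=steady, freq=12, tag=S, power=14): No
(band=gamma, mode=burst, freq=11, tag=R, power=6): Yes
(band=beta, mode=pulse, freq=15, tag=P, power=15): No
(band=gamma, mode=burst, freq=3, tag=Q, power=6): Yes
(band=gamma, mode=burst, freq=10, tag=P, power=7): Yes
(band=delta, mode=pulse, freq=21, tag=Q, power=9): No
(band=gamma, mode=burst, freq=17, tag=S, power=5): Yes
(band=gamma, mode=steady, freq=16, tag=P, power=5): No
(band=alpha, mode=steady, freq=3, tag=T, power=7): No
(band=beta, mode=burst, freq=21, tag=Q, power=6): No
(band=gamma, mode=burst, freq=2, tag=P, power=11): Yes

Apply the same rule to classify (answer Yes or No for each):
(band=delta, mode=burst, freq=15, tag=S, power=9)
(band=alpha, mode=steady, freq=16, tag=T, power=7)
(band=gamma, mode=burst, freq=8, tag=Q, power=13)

Yes, No, Yes

Every 'Yes' example satisfies: mode is burst AND freq ≤ 18. None of the 'No' examples do.
(band=delta, mode=burst, freq=15, tag=S, power=9): mode is burst, freq = 15, has this property → Yes. (band=alpha, mode=steady, freq=16, tag=T, power=7): mode is steady, freq = 16, does not fit → No. (band=gamma, mode=burst, freq=8, tag=Q, power=13): mode is burst, freq = 8, has this property → Yes.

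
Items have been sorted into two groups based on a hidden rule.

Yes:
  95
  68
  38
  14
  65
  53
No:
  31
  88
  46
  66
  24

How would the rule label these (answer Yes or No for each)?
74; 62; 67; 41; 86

Yes, Yes, No, Yes, Yes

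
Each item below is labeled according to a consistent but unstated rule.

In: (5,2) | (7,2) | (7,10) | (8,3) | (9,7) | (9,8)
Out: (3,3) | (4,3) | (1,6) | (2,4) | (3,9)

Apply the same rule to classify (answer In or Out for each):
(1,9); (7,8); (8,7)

The rule appears to be: first ≥ 5.

Out, In, In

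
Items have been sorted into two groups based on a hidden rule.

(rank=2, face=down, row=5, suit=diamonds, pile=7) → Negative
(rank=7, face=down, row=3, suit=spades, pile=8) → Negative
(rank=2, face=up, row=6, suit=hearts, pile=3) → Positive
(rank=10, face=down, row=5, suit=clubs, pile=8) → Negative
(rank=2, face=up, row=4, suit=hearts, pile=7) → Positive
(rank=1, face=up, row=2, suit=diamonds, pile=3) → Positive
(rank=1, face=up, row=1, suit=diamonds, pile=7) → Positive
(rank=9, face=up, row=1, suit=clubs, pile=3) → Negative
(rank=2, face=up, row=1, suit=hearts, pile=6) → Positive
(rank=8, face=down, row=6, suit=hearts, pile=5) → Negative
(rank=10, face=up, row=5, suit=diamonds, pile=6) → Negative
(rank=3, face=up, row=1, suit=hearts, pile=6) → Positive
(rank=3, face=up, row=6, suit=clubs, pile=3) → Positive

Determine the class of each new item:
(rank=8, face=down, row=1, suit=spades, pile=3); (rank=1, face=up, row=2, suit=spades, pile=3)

The pattern is that an item is 'Positive' exactly when: face is up AND rank ≤ 3.
(rank=8, face=down, row=1, suit=spades, pile=3) — face is down, rank = 8, hence Negative.
(rank=1, face=up, row=2, suit=spades, pile=3) — face is up, rank = 1, hence Positive.

Negative, Positive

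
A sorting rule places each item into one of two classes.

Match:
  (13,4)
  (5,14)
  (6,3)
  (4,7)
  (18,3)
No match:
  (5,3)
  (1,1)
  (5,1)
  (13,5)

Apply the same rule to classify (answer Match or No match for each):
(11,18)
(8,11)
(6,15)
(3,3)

Match, Match, Match, No match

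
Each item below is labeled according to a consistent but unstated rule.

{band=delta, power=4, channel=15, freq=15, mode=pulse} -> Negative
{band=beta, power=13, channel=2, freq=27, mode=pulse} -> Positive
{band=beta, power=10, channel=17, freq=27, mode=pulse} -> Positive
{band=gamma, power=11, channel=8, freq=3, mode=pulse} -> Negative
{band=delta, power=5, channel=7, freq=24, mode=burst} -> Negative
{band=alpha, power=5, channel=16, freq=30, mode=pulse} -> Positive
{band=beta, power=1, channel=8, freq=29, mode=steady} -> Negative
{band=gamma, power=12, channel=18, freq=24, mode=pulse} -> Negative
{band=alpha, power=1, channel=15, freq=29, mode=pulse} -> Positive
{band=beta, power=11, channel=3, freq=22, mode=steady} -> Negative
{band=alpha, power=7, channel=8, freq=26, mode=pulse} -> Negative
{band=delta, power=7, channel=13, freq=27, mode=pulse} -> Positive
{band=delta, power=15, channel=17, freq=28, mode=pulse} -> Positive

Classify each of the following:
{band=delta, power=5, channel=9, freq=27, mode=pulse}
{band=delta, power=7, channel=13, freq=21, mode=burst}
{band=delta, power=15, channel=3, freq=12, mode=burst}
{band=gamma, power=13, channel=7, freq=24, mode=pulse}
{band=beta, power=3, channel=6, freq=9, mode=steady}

All 'Positive' examples share one property — mode is pulse AND freq ≥ 27 — and every 'Negative' example lacks it.
Positive: {band=delta, power=5, channel=9, freq=27, mode=pulse}, since mode is pulse, freq = 27.
Negative: {band=delta, power=7, channel=13, freq=21, mode=burst}, since mode is burst, freq = 21.
Negative: {band=delta, power=15, channel=3, freq=12, mode=burst}, since mode is burst, freq = 12.
Negative: {band=gamma, power=13, channel=7, freq=24, mode=pulse}, since mode is pulse, freq = 24.
Negative: {band=beta, power=3, channel=6, freq=9, mode=steady}, since mode is steady, freq = 9.

Positive, Negative, Negative, Negative, Negative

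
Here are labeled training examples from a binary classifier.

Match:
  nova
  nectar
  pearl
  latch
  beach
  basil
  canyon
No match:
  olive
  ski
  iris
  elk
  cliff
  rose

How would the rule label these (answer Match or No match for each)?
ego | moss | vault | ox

No match, No match, Match, No match

Checking candidate rules against both groups, what survives is: contains 'a'.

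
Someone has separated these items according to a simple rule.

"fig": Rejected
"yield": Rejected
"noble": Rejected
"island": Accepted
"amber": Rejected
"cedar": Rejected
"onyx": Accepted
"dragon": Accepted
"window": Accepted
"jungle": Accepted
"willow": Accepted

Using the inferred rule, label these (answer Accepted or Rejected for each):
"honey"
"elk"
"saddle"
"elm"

Rejected, Rejected, Accepted, Rejected

A rule that fits every label: even length — true of each 'Accepted' example, false of each 'Rejected' one.
"honey": Rejected (length 5).
"elk": Rejected (length 3).
"saddle": Accepted (length 6).
"elm": Rejected (length 3).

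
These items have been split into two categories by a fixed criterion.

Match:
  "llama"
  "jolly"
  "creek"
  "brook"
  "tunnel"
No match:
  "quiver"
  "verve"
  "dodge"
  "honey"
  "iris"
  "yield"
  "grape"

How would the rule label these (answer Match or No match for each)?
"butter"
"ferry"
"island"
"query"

Match, Match, No match, No match

The pattern is that an item is 'Match' exactly when: has a double letter.
Match: "butter", since 'tt' doubled. Match: "ferry", since 'rr' doubled. No match: "island", since no doubled letter. No match: "query", since no doubled letter.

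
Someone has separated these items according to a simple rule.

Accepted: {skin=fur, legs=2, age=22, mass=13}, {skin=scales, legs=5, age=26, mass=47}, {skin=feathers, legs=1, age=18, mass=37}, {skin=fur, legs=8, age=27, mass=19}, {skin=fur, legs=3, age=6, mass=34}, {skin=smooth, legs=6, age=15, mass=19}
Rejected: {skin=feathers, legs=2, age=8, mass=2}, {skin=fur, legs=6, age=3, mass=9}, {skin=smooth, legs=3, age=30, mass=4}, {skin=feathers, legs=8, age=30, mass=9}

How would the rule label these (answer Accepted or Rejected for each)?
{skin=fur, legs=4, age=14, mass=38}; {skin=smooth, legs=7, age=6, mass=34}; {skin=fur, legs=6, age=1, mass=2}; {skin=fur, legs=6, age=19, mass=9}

Accepted, Accepted, Rejected, Rejected

A rule that fits every label: mass ≥ 13 — true of each 'Accepted' example, false of each 'Rejected' one.
{skin=fur, legs=4, age=14, mass=38}: mass = 38, has this property → Accepted. {skin=smooth, legs=7, age=6, mass=34}: mass = 34, has this property → Accepted. {skin=fur, legs=6, age=1, mass=2}: mass = 2, fails this test → Rejected. {skin=fur, legs=6, age=19, mass=9}: mass = 9, fails this test → Rejected.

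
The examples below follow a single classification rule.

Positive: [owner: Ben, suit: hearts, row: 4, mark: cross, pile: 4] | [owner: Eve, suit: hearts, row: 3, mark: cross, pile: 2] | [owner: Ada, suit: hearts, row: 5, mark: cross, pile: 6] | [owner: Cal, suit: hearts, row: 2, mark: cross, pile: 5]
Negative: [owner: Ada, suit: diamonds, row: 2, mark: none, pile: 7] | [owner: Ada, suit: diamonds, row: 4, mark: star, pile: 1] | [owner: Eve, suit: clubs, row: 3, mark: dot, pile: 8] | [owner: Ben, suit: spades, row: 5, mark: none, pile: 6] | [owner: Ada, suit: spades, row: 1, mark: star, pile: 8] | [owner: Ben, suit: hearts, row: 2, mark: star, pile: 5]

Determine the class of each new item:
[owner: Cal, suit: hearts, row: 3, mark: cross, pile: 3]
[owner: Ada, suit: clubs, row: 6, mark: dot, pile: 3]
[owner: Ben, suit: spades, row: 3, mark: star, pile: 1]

Positive, Negative, Negative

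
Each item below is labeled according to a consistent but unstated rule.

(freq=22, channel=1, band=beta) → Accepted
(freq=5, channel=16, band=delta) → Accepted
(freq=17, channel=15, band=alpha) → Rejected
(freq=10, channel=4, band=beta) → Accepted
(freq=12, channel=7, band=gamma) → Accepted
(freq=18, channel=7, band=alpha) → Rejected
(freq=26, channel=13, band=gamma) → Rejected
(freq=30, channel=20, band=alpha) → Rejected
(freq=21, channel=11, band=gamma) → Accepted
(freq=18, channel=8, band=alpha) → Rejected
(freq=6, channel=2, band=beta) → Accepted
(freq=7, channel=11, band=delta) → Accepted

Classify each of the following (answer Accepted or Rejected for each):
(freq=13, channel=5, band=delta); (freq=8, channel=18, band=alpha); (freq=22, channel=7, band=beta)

'Accepted' ⟺ band is not alpha AND freq ≤ 22.
(freq=13, channel=5, band=delta) — band is delta, freq = 13, hence Accepted.
(freq=8, channel=18, band=alpha) — band is alpha, freq = 8, hence Rejected.
(freq=22, channel=7, band=beta) — band is beta, freq = 22, hence Accepted.

Accepted, Rejected, Accepted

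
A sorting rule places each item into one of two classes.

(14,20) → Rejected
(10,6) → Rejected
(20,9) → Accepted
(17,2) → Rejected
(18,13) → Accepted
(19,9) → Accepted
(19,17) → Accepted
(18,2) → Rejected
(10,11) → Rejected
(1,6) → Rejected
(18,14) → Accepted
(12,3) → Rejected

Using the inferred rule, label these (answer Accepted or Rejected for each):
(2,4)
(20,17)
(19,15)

The common property of the 'Accepted' items is: first > second AND sum ≥ 21. No 'Rejected' item has it.
(2,4) → 2 < 4, 2+4 = 6 → Rejected. (20,17) → 20 > 17, 20+17 = 37 → Accepted. (19,15) → 19 > 15, 19+15 = 34 → Accepted.

Rejected, Accepted, Accepted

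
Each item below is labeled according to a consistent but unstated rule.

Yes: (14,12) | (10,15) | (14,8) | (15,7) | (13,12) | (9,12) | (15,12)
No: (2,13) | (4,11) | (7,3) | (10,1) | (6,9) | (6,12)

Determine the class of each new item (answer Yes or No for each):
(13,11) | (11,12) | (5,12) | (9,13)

Yes, Yes, No, Yes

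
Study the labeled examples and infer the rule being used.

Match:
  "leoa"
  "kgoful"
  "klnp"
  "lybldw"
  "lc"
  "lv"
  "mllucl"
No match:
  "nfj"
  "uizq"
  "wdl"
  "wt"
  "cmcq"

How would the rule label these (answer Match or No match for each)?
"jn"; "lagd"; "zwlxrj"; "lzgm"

The classifier is using: even length AND contains 'l'.
"jn" — length 2, no 'l', hence No match.
"lagd" — length 4, has 'l', hence Match.
"zwlxrj" — length 6, has 'l', hence Match.
"lzgm" — length 4, has 'l', hence Match.

No match, Match, Match, Match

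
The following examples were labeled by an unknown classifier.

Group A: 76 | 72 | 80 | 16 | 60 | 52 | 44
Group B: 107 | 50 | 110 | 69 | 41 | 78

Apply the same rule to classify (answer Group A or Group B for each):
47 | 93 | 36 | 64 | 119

The common property of the 'Group A' items is: multiple of 4. No 'Group B' item has it.
47 → 47 = 4·11 + 3 → Group B. 93 → 93 = 4·23 + 1 → Group B. 36 → 36 = 4·9 → Group A. 64 → 64 = 4·16 → Group A. 119 → 119 = 4·29 + 3 → Group B.

Group B, Group B, Group A, Group A, Group B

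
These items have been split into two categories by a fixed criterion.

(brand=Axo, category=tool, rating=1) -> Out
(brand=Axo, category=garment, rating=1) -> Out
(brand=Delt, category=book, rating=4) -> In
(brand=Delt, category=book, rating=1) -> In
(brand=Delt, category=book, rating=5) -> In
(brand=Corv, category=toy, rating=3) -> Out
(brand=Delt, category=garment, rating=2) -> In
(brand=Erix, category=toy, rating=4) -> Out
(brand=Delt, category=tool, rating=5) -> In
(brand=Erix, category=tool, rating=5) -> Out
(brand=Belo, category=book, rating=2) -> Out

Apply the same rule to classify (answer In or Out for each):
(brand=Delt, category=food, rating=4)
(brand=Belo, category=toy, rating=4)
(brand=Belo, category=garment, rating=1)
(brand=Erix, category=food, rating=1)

All 'In' examples share one property — brand is Delt — and every 'Out' example lacks it.
(brand=Delt, category=food, rating=4) → brand is Delt → In.
(brand=Belo, category=toy, rating=4) → brand is Belo → Out.
(brand=Belo, category=garment, rating=1) → brand is Belo → Out.
(brand=Erix, category=food, rating=1) → brand is Erix → Out.

In, Out, Out, Out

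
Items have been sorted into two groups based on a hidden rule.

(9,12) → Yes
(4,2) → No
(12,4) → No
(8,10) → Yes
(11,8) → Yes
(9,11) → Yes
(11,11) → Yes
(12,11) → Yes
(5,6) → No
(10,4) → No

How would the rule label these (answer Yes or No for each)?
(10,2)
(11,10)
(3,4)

No, Yes, No

'Yes' ⟺ sum ≥ 18.
No: (10,2), since 10+2 = 12.
Yes: (11,10), since 11+10 = 21.
No: (3,4), since 3+4 = 7.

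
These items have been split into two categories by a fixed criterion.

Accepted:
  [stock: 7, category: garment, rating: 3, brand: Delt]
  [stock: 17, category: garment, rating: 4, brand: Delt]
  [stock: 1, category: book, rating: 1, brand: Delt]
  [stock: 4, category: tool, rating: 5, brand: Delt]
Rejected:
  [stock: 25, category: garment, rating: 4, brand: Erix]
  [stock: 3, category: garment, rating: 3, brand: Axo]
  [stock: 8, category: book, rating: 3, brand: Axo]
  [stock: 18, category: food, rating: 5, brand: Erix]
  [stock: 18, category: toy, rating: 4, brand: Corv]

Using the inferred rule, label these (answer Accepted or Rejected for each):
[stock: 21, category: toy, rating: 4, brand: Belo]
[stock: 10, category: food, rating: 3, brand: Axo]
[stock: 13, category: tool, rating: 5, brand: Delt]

A rule that fits every label: brand is Delt — true of each 'Accepted' example, false of each 'Rejected' one.
[stock: 21, category: toy, rating: 4, brand: Belo] → brand is Belo → Rejected.
[stock: 10, category: food, rating: 3, brand: Axo] → brand is Axo → Rejected.
[stock: 13, category: tool, rating: 5, brand: Delt] → brand is Delt → Accepted.

Rejected, Rejected, Accepted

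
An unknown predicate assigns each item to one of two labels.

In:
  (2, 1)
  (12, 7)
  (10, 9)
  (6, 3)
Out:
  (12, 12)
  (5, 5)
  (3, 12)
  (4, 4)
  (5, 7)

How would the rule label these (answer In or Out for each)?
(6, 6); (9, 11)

Out, Out

The rule appears to be: first > second.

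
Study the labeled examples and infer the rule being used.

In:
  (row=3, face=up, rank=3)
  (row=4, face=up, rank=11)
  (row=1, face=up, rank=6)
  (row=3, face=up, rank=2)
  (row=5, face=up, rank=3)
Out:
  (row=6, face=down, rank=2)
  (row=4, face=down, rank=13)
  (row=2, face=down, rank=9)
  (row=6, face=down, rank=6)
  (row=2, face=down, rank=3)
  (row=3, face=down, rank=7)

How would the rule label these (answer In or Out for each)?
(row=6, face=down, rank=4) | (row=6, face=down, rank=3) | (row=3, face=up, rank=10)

Checking candidate rules against both groups, what survives is: face is up.
(row=6, face=down, rank=4): face is down, lacks this property → Out.
(row=6, face=down, rank=3): face is down, lacks this property → Out.
(row=3, face=up, rank=10): face is up, qualifies → In.

Out, Out, In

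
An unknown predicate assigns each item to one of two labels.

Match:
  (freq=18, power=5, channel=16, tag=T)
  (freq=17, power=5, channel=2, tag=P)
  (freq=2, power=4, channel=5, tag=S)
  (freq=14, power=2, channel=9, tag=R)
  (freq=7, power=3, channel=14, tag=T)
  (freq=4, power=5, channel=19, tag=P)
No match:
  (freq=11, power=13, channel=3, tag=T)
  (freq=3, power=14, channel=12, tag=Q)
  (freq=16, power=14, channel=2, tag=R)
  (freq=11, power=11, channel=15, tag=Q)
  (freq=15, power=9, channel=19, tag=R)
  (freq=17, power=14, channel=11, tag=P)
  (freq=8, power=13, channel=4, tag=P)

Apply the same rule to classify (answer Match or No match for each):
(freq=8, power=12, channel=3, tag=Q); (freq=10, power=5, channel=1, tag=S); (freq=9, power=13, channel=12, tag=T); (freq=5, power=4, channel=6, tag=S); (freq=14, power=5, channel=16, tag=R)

The common property of the 'Match' items is: power ≤ 5. No 'No match' item has it.
(freq=8, power=12, channel=3, tag=Q): power = 12 — does not fit, so No match.
(freq=10, power=5, channel=1, tag=S): power = 5 — passes, so Match.
(freq=9, power=13, channel=12, tag=T): power = 13 — does not fit, so No match.
(freq=5, power=4, channel=6, tag=S): power = 4 — passes, so Match.
(freq=14, power=5, channel=16, tag=R): power = 5 — passes, so Match.

No match, Match, No match, Match, Match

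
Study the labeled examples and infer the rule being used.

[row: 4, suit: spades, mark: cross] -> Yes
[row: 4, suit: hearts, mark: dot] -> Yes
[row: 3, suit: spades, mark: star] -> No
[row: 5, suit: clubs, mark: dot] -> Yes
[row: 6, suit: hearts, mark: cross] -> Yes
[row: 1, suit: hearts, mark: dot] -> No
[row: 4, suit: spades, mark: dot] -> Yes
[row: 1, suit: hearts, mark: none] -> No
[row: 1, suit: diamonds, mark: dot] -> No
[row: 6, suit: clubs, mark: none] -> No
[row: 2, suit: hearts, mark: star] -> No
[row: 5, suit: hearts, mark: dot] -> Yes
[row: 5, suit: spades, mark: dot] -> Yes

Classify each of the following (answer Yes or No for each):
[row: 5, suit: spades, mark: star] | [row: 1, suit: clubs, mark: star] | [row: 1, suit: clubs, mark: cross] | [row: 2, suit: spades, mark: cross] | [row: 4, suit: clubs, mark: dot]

Yes, No, No, No, Yes

The common property of the 'Yes' items is: mark is not none AND row ≥ 4. No 'No' item has it.
[row: 5, suit: spades, mark: star]: mark is star, row = 5, satisfies this → Yes. [row: 1, suit: clubs, mark: star]: mark is star, row = 1, fails this test → No. [row: 1, suit: clubs, mark: cross]: mark is cross, row = 1, fails this test → No. [row: 2, suit: spades, mark: cross]: mark is cross, row = 2, fails this test → No. [row: 4, suit: clubs, mark: dot]: mark is dot, row = 4, satisfies this → Yes.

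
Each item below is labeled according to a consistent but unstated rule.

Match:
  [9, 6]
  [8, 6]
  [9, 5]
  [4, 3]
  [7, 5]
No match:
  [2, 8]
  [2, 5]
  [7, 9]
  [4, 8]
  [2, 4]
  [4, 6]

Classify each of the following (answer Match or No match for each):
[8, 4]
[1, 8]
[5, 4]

The distinguishing property — first > second — holds for all the 'Match' cases and none of the 'No match' cases.
[8, 4]: 8 > 4 — meets the rule, so Match. [1, 8]: 1 < 8 — does not pass, so No match. [5, 4]: 5 > 4 — meets the rule, so Match.

Match, No match, Match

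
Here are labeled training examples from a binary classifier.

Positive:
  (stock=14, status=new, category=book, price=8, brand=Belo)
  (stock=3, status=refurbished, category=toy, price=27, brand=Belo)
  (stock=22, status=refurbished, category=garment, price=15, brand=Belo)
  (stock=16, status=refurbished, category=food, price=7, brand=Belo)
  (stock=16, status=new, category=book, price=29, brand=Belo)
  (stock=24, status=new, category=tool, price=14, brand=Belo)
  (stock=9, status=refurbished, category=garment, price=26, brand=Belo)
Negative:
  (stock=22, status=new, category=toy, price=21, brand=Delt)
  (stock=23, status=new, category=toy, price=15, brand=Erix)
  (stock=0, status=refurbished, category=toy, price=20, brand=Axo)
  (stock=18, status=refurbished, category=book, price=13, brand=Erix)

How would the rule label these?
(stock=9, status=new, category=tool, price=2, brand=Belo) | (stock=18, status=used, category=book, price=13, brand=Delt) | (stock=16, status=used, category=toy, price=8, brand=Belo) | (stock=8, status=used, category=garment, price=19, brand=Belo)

Positive, Negative, Positive, Positive

The simplest hypothesis consistent with all the labels is: brand is Belo.
Positive: (stock=9, status=new, category=tool, price=2, brand=Belo), since brand is Belo. Negative: (stock=18, status=used, category=book, price=13, brand=Delt), since brand is Delt. Positive: (stock=16, status=used, category=toy, price=8, brand=Belo), since brand is Belo. Positive: (stock=8, status=used, category=garment, price=19, brand=Belo), since brand is Belo.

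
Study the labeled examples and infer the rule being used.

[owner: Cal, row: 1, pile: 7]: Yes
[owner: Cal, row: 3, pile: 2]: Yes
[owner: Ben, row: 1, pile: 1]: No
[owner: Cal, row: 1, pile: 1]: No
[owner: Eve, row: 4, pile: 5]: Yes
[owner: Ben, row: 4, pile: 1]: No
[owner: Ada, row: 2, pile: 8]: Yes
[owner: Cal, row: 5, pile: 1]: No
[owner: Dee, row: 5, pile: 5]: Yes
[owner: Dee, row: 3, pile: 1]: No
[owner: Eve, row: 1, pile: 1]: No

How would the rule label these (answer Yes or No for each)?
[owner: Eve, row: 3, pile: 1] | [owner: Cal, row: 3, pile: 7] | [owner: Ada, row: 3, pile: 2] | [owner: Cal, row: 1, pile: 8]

The distinguishing property — pile ≥ 2 — holds for all the 'Yes' cases and none of the 'No' cases.
[owner: Eve, row: 3, pile: 1]: pile = 1, does not pass → No.
[owner: Cal, row: 3, pile: 7]: pile = 7, has this property → Yes.
[owner: Ada, row: 3, pile: 2]: pile = 2, has this property → Yes.
[owner: Cal, row: 1, pile: 8]: pile = 8, has this property → Yes.

No, Yes, Yes, Yes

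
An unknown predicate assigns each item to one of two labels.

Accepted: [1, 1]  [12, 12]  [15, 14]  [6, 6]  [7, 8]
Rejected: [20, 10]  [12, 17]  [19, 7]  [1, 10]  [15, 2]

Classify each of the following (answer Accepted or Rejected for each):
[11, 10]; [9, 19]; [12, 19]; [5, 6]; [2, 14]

Accepted, Rejected, Rejected, Accepted, Rejected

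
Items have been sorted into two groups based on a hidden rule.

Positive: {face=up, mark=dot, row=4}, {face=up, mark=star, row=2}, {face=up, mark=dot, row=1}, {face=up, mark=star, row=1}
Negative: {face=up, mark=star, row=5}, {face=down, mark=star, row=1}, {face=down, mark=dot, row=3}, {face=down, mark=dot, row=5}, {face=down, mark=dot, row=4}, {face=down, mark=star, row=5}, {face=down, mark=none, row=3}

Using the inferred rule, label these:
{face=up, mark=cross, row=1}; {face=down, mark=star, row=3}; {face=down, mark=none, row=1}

Positive, Negative, Negative

The pattern is that an item is 'Positive' exactly when: face is up AND row ≤ 4.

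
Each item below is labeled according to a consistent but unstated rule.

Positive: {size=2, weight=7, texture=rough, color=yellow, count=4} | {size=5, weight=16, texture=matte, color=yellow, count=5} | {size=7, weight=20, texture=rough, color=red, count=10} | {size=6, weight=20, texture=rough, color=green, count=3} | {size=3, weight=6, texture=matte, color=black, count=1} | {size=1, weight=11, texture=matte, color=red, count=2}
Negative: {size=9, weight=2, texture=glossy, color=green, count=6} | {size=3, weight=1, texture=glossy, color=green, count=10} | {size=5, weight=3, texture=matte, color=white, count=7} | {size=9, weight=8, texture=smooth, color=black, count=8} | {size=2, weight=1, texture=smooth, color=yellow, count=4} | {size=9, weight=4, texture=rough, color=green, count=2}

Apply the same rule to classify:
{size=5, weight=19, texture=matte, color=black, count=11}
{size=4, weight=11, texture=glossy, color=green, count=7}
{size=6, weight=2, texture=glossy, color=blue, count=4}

Positive, Positive, Negative

The classifier is using: weight ≥ 4 AND size ≤ 7.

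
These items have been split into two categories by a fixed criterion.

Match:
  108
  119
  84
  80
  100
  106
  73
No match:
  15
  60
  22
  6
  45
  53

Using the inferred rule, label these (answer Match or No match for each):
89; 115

One predicate separates the groups cleanly: at least 73.
89: Match (89 ≥ 73).
115: Match (115 ≥ 73).

Match, Match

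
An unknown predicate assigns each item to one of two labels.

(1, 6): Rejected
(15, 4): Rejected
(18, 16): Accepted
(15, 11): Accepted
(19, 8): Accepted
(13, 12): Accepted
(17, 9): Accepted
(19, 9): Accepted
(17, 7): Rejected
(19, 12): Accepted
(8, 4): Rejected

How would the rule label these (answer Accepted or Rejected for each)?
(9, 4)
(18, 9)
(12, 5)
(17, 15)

The classifier is using: sum ≥ 25.
(9, 4): Rejected (9+4 = 13).
(18, 9): Accepted (18+9 = 27).
(12, 5): Rejected (12+5 = 17).
(17, 15): Accepted (17+15 = 32).

Rejected, Accepted, Rejected, Accepted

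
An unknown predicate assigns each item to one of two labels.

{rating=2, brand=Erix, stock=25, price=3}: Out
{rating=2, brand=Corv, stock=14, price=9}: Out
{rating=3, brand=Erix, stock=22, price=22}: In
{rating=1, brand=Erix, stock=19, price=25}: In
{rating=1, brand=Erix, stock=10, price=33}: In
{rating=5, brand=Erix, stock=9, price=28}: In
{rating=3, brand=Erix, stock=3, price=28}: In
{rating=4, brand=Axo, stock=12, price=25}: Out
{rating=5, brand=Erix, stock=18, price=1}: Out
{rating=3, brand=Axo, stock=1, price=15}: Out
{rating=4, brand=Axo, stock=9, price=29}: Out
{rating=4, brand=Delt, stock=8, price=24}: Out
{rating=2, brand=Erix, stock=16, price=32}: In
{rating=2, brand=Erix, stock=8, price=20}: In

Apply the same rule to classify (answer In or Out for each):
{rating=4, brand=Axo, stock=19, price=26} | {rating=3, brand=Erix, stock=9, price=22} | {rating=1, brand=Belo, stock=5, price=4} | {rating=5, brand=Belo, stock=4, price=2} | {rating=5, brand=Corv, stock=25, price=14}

Out, In, Out, Out, Out

The rule appears to be: brand is Erix AND price ≥ 9.
{rating=4, brand=Axo, stock=19, price=26}: brand is Axo, price = 26 — does not fit, so Out.
{rating=3, brand=Erix, stock=9, price=22}: brand is Erix, price = 22 — checks out, so In.
{rating=1, brand=Belo, stock=5, price=4}: brand is Belo, price = 4 — does not fit, so Out.
{rating=5, brand=Belo, stock=4, price=2}: brand is Belo, price = 2 — does not fit, so Out.
{rating=5, brand=Corv, stock=25, price=14}: brand is Corv, price = 14 — does not fit, so Out.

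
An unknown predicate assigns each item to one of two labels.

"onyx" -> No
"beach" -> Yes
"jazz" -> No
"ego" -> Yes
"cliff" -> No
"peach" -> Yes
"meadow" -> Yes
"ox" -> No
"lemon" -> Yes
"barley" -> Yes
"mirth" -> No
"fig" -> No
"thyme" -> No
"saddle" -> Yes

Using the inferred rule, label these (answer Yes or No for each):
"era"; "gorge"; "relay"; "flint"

Yes, Yes, Yes, No

One predicate separates the groups cleanly: has ≥ 2 vowels.
"era" → 2 vowels → Yes.
"gorge" → 2 vowels → Yes.
"relay" → 2 vowels → Yes.
"flint" → 1 vowel → No.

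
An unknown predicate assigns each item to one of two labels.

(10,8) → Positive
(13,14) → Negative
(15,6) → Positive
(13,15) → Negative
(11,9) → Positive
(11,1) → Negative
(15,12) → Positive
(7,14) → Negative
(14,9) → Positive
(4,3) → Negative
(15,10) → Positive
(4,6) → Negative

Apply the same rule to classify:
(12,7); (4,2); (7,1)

Positive, Negative, Negative

Every 'Positive' example satisfies: first > second AND sum ≥ 18. None of the 'Negative' examples do.
(12,7): 12 > 7, 12+7 = 19 — matches, so Positive. (4,2): 4 > 2, 4+2 = 6 — does not satisfy this, so Negative. (7,1): 7 > 1, 7+1 = 8 — does not satisfy this, so Negative.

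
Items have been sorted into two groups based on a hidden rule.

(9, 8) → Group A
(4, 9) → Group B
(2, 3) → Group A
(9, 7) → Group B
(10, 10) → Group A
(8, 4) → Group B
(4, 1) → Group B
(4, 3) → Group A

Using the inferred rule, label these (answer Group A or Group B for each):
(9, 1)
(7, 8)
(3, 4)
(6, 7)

'Group A' ⟺ |first − second| ≤ 1.
(9, 1): Group B (|9−1| = 8). (7, 8): Group A (|7−8| = 1). (3, 4): Group A (|3−4| = 1). (6, 7): Group A (|6−7| = 1).

Group B, Group A, Group A, Group A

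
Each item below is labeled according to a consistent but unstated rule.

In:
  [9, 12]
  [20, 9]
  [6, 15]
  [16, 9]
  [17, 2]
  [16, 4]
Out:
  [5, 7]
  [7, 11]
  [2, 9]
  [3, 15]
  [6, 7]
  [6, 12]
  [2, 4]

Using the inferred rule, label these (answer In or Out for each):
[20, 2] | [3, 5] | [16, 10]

In, Out, In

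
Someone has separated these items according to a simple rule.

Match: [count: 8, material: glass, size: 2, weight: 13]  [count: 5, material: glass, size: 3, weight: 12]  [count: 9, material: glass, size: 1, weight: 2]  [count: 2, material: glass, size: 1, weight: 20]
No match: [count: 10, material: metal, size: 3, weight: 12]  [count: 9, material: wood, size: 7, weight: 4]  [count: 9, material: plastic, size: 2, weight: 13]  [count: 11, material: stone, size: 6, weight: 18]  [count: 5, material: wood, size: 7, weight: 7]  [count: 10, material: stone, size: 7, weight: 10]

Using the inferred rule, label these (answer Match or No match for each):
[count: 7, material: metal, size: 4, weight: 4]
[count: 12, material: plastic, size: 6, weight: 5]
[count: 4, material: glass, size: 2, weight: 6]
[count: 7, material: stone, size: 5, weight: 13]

Checking candidate rules against both groups, what survives is: material is glass.
[count: 7, material: metal, size: 4, weight: 4] — material is metal, hence No match. [count: 12, material: plastic, size: 6, weight: 5] — material is plastic, hence No match. [count: 4, material: glass, size: 2, weight: 6] — material is glass, hence Match. [count: 7, material: stone, size: 5, weight: 13] — material is stone, hence No match.

No match, No match, Match, No match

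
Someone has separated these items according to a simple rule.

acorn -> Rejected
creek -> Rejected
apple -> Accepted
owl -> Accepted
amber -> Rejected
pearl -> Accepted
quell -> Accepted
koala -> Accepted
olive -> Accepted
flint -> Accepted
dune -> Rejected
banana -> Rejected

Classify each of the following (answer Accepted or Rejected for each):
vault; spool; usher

The pattern is that an item is 'Accepted' exactly when: contains 'l'.

Accepted, Accepted, Rejected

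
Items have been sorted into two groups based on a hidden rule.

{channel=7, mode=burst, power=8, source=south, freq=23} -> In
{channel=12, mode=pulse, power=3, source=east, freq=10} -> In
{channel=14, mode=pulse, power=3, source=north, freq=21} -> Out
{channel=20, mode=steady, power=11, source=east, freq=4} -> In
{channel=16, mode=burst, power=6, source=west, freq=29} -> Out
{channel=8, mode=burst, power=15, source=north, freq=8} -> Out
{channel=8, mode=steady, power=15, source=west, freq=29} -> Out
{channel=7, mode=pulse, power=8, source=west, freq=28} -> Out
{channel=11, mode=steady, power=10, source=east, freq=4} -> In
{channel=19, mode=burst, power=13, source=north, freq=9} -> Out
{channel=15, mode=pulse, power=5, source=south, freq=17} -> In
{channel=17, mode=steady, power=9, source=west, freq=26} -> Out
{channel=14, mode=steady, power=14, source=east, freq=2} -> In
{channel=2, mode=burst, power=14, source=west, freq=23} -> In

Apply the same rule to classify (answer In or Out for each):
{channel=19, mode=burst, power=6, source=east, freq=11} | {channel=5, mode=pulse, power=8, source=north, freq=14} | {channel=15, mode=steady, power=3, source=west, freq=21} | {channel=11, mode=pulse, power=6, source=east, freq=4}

In, Out, In, In

A rule that fits every label: source is not north AND freq ≤ 23 — true of each 'In' example, false of each 'Out' one.
{channel=19, mode=burst, power=6, source=east, freq=11} → source is east, freq = 11 → In.
{channel=5, mode=pulse, power=8, source=north, freq=14} → source is north, freq = 14 → Out.
{channel=15, mode=steady, power=3, source=west, freq=21} → source is west, freq = 21 → In.
{channel=11, mode=pulse, power=6, source=east, freq=4} → source is east, freq = 4 → In.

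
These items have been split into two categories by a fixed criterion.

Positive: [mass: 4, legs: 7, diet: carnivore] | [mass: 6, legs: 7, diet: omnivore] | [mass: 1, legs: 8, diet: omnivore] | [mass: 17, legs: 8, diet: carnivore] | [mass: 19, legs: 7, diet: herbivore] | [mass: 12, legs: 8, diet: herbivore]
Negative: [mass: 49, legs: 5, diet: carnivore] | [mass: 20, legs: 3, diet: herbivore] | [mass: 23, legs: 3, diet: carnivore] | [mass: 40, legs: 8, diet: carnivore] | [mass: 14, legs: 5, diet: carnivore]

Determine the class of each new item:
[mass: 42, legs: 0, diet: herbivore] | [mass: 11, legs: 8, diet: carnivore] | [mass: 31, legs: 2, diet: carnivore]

The distinguishing property — mass ≤ 19 AND legs ≥ 7 — holds for all the 'Positive' cases and none of the 'Negative' cases.

Negative, Positive, Negative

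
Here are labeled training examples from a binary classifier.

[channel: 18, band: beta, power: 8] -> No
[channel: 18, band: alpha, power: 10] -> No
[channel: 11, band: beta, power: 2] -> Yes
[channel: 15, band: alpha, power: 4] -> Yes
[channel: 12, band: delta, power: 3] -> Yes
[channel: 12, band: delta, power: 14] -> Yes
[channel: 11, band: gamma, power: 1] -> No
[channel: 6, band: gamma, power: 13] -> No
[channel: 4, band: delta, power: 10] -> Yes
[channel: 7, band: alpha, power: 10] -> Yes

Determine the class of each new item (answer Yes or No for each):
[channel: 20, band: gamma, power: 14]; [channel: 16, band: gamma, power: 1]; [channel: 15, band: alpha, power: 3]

No, No, Yes

The pattern is that an item is 'Yes' exactly when: band is not gamma AND channel ≤ 15.
No: [channel: 20, band: gamma, power: 14], since band is gamma, channel = 20.
No: [channel: 16, band: gamma, power: 1], since band is gamma, channel = 16.
Yes: [channel: 15, band: alpha, power: 3], since band is alpha, channel = 15.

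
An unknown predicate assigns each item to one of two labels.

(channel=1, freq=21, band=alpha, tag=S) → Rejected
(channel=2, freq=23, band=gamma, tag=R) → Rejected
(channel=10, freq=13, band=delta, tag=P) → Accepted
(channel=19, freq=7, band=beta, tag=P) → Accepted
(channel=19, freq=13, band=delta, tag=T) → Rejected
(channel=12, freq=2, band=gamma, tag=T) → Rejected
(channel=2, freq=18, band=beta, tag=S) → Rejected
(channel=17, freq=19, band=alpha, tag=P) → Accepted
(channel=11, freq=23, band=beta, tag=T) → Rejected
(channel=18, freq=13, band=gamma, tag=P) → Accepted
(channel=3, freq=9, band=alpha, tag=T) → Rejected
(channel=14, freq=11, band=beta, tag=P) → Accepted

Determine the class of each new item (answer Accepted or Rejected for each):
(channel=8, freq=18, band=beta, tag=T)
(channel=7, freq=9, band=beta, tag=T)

A rule that fits every label: tag is P — true of each 'Accepted' example, false of each 'Rejected' one.
(channel=8, freq=18, band=beta, tag=T) — tag is T, hence Rejected.
(channel=7, freq=9, band=beta, tag=T) — tag is T, hence Rejected.

Rejected, Rejected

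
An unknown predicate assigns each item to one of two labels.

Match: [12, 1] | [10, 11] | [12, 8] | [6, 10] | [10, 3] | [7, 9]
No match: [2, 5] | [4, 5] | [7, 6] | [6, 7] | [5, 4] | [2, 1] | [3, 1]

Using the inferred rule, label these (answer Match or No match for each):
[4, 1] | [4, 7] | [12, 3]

Rule: max ≥ 8. This holds for each 'Match' example and fails for each 'No match' one.
[4, 1]: max 4 — fails this test, so No match.
[4, 7]: max 7 — fails this test, so No match.
[12, 3]: max 12 — qualifies, so Match.

No match, No match, Match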